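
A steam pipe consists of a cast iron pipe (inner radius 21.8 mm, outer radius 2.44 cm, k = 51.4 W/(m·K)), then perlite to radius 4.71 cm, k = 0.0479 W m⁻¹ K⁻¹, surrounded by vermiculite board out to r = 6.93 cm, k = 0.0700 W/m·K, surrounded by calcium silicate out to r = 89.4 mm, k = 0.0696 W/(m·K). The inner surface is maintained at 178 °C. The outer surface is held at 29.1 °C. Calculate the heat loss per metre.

Resistance network (inner→outer):
  R'_cast iron = ln(0.0244/0.0218)/(2πk) = 0.1127/(2π·51.4) = 3.489×10^-4 m·K/W
  R'_perlite = ln(0.0471/0.0244)/(2πk) = 0.6577/(2π·0.0479) = 2.185 m·K/W
  R'_vermiculite board = ln(0.0693/0.0471)/(2πk) = 0.3862/(2π·0.0700) = 0.8780 m·K/W
  R'_calcium silicate = ln(0.0894/0.0693)/(2πk) = 0.2547/(2π·0.0696) = 0.5824 m·K/W
ΣR = 3.489×10^-4 + 2.185 + 0.8780 + 0.5824 = 3.646 m·K/W
Q' = ΔT/ΣR = (178 °C − 29.1 °C)/3.646 = 40.8 W/m

Q' = 40.8 W/m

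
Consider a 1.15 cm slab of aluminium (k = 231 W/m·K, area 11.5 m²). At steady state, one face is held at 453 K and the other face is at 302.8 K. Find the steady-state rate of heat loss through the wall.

Q = kA·ΔT/L = 231 × 11.5 × |453 K − 302.8 K| / 0.0115 = 3.47×10^7 W

Q = 3.47×10^7 W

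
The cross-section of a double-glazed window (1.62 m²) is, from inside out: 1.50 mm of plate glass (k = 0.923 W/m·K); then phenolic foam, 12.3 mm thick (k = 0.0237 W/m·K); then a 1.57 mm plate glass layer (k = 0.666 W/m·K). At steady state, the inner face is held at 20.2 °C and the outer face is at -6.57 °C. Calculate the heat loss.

Q = 82.9 W

Series thermal resistances, inner to outer:
  R_plate glass = L/(kA) = 0.00150/(0.923·1.62) = 0.001003 K/W
  R_phenolic foam = L/(kA) = 0.0123/(0.0237·1.62) = 0.3204 K/W
  R_plate glass = L/(kA) = 0.00157/(0.666·1.62) = 0.001455 K/W
ΣR = 0.001003 + 0.3204 + 0.001455 = 0.3229 K/W
Q = ΔT/ΣR = (20.2 °C − -6.57 °C)/0.3229 = 82.9 W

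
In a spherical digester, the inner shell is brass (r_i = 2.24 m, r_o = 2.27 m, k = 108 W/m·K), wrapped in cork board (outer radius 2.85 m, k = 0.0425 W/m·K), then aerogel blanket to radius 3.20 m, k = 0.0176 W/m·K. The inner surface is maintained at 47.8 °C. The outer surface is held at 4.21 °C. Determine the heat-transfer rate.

Q = 128 W

Series thermal resistances, inner to outer:
  R_brass = (1/2.24 − 1/2.27)/(4πk) = 0.005900/(4π·108) = 4.347×10^-6 K/W
  R_cork board = (1/2.27 − 1/2.85)/(4πk) = 0.08965/(4π·0.0425) = 0.1679 K/W
  R_aerogel blanket = (1/2.85 − 1/3.20)/(4πk) = 0.03838/(4π·0.0176) = 0.1735 K/W
ΣR = 4.347×10^-6 + 0.1679 + 0.1735 = 0.3414 K/W
Q = ΔT/ΣR = (47.8 °C − 4.21 °C)/0.3414 = 128 W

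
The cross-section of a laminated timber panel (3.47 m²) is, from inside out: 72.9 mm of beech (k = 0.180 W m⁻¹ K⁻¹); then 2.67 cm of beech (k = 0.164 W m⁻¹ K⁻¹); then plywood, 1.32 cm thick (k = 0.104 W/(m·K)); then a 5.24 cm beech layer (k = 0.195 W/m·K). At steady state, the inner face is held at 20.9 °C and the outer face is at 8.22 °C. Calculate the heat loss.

Treat each layer as a resistance in series:
  R_beech = L/(kA) = 0.0729/(0.180·3.47) = 0.1167 K/W
  R_beech = L/(kA) = 0.0267/(0.164·3.47) = 0.04692 K/W
  R_plywood = L/(kA) = 0.0132/(0.104·3.47) = 0.03658 K/W
  R_beech = L/(kA) = 0.0524/(0.195·3.47) = 0.07744 K/W
ΣR = 0.1167 + 0.04692 + 0.03658 + 0.07744 = 0.2776 K/W
Q = ΔT/ΣR = (20.9 °C − 8.22 °C)/0.2776 = 45.7 W

Q = 45.7 W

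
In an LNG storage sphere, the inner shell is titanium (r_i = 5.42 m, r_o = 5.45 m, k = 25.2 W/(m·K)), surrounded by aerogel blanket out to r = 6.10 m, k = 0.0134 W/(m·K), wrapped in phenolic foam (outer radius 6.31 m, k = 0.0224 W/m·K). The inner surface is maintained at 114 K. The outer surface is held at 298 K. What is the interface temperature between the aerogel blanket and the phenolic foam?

T = 271.7 K

Treat each layer as a resistance in series:
  R_titanium = (1/5.42 − 1/5.45)/(4πk) = 0.001016/(4π·25.2) = 3.207×10^-6 K/W
  R_aerogel blanket = (1/5.45 − 1/6.10)/(4πk) = 0.01955/(4π·0.0134) = 0.1161 K/W
  R_phenolic foam = (1/6.10 − 1/6.31)/(4πk) = 0.005456/(4π·0.0224) = 0.01938 K/W
ΣR = 3.207×10^-6 + 0.1161 + 0.01938 = 0.1355 K/W
Q = ΔT/ΣR = (114 K − 298 K)/0.1355 = -1358 W
From the inner boundary to the aerogel blanket/phenolic foam interface, ΣR_partial = 0.1161 K/W.
T_interface = T_in − Q·ΣR_partial = 114 K − (-1358)(0.1161) = 271.7 K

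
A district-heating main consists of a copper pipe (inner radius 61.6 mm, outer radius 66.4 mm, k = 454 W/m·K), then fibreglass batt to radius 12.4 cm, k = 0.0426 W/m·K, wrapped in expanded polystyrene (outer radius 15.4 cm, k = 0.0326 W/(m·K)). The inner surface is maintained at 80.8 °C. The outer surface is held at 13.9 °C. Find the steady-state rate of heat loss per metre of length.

Q' = 19.7 W/m

Resistance network (inner→outer):
  R'_copper = ln(0.0664/0.0616)/(2πk) = 0.07504/(2π·454) = 2.630×10^-5 m·K/W
  R'_fibreglass batt = ln(0.124/0.0664)/(2πk) = 0.6246/(2π·0.0426) = 2.333 m·K/W
  R'_expanded polystyrene = ln(0.154/0.124)/(2πk) = 0.2167/(2π·0.0326) = 1.058 m·K/W
ΣR = 2.630×10^-5 + 2.333 + 1.058 = 3.391 m·K/W
Q' = ΔT/ΣR = (80.8 °C − 13.9 °C)/3.391 = 19.7 W/m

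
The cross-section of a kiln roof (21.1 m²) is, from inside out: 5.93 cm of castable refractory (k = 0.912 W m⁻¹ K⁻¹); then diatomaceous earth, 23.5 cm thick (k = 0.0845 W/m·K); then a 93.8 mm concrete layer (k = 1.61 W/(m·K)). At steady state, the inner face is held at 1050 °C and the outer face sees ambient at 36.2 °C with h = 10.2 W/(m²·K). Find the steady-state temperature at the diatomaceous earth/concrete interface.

T = 89 °C

Resistance network (inner→outer):
  R_castable refractory = L/(kA) = 0.0593/(0.912·21.1) = 0.003082 K/W
  R_diatomaceous earth = L/(kA) = 0.235/(0.0845·21.1) = 0.1318 K/W
  R_concrete = L/(kA) = 0.0938/(1.61·21.1) = 0.002761 K/W
  R_conv,out = 1/(hA) = 1/(10.2·21.1) = 0.004646 K/W
ΣR = 0.003082 + 0.1318 + 0.002761 + 0.004646 = 0.1423 K/W
Q = ΔT/ΣR = (1050 °C − 36.2 °C)/0.1423 = 7124 W
From the inner boundary to the diatomaceous earth/concrete interface, ΣR_partial = 0.1349 K/W.
T_interface = T_in − Q·ΣR_partial = 1050 °C − (7124)(0.1349) = 89 °C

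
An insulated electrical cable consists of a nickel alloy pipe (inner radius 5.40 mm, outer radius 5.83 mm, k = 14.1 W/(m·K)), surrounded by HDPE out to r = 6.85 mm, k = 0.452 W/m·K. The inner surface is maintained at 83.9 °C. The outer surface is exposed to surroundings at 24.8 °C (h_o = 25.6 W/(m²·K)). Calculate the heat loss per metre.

Series thermal resistances, inner to outer:
  R'_nickel alloy = ln(0.00583/0.00540)/(2πk) = 0.07662/(2π·14.1) = 8.648×10^-4 m·K/W
  R'_HDPE = ln(0.00685/0.00583)/(2πk) = 0.1612/(2π·0.452) = 0.05677 m·K/W
  R'_conv,out = 1/(2πr h) = 1/(2π·0.00685·25.6) = 0.9076 m·K/W
ΣR = 8.648×10^-4 + 0.05677 + 0.9076 = 0.9652 m·K/W
Q' = ΔT/ΣR = (83.9 °C − 24.8 °C)/0.9652 = 61.2 W/m

Q' = 61.2 W/m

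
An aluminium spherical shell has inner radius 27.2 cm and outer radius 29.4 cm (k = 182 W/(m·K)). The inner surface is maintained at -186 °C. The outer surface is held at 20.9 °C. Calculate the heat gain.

Q = 1720 kW

Q = 4πk·ΔT/(1/r₁ − 1/r₂) = 4π × 182 × 206.9 / (1/0.272 − 1/0.294) = 1.72×10^6 W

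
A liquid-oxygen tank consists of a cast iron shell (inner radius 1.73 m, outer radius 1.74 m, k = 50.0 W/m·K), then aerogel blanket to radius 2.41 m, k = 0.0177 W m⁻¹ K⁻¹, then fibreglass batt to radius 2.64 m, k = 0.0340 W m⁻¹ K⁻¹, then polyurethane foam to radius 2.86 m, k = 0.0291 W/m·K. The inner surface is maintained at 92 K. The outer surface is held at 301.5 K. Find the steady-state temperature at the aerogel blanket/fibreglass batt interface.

Resistance network (inner→outer):
  R_cast iron = (1/1.73 − 1/1.74)/(4πk) = 0.003322/(4π·50.0) = 5.287×10^-6 K/W
  R_aerogel blanket = (1/1.74 − 1/2.41)/(4πk) = 0.1598/(4π·0.0177) = 0.7183 K/W
  R_fibreglass batt = (1/2.41 − 1/2.64)/(4πk) = 0.03615/(4π·0.0340) = 0.08461 K/W
  R_polyurethane foam = (1/2.64 − 1/2.86)/(4πk) = 0.02914/(4π·0.0291) = 0.07968 K/W
ΣR = 5.287×10^-6 + 0.7183 + 0.08461 + 0.07968 = 0.8826 K/W
Q = ΔT/ΣR = (92 K − 301.5 K)/0.8826 = -237.4 W
From the inner boundary to the aerogel blanket/fibreglass batt interface, ΣR_partial = 0.7183 K/W.
T_interface = T_in − Q·ΣR_partial = 92 K − (-237.4)(0.7183) = 262.5 K

T = 262.5 K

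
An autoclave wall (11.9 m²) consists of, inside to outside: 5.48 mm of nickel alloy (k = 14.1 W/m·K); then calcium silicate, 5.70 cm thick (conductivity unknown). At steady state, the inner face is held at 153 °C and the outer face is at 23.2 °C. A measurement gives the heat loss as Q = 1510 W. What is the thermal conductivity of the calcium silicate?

k = 0.0557 W/m·K

ΣR = ΔT/Q = |153 − 23.2|/1510 = 0.08596 K/W
Known resistances:
  R_nickel alloy = L/(kA) = 0.00548/(14.1·11.9) = 3.266×10^-5 K/W
R_calcium silicate = ΣR − ΣR_known = 0.08596 − 3.266×10^-5 = 0.08593 K/W
L/(kA) = 0.08593 ⇒ k = 0.0570/(0.08593·11.9) = 0.0557 W/m·K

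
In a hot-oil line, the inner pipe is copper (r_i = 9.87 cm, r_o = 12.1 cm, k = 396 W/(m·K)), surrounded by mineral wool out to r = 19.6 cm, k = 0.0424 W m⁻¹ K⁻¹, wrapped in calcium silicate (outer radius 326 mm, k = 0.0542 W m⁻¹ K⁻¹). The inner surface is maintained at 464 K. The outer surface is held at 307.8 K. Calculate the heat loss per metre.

Series thermal resistances, inner to outer:
  R'_copper = ln(0.121/0.0987)/(2πk) = 0.2037/(2π·396) = 8.187×10^-5 m·K/W
  R'_mineral wool = ln(0.196/0.121)/(2πk) = 0.4823/(2π·0.0424) = 1.810 m·K/W
  R'_calcium silicate = ln(0.326/0.196)/(2πk) = 0.5088/(2π·0.0542) = 1.494 m·K/W
ΣR = 8.187×10^-5 + 1.810 + 1.494 = 3.304 m·K/W
Q' = ΔT/ΣR = (464 K − 307.8 K)/3.304 = 47.3 W/m

Q' = 47.3 W/m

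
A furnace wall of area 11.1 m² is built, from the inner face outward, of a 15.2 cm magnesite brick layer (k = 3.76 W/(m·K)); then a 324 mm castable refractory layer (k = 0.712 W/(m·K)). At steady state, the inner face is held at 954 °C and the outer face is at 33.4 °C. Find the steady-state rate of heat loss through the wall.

Q = 20.6 kW

Series thermal resistances, inner to outer:
  R_magnesite brick = L/(kA) = 0.152/(3.76·11.1) = 0.003642 K/W
  R_castable refractory = L/(kA) = 0.324/(0.712·11.1) = 0.04100 K/W
ΣR = 0.003642 + 0.04100 = 0.04464 K/W
Q = ΔT/ΣR = (954 °C − 33.4 °C)/0.04464 = 20600 W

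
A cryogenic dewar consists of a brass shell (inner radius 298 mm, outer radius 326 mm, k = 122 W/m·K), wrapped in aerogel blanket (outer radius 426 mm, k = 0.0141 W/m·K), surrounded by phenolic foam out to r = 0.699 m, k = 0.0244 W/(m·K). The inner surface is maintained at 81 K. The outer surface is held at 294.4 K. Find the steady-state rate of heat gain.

Q = 30.3 W

Resistance network (inner→outer):
  R_brass = (1/0.298 − 1/0.326)/(4πk) = 0.2882/(4π·122) = 1.880×10^-4 K/W
  R_aerogel blanket = (1/0.326 − 1/0.426)/(4πk) = 0.7201/(4π·0.0141) = 4.064 K/W
  R_phenolic foam = (1/0.426 − 1/0.699)/(4πk) = 0.9168/(4π·0.0244) = 2.990 K/W
ΣR = 1.880×10^-4 + 4.064 + 2.990 = 7.054 K/W
Q = ΔT/ΣR = (81 K − 294.4 K)/7.054 = -30.3 W
(Negative Q ⇒ heat flows inward; heat gain = 30.3 W.)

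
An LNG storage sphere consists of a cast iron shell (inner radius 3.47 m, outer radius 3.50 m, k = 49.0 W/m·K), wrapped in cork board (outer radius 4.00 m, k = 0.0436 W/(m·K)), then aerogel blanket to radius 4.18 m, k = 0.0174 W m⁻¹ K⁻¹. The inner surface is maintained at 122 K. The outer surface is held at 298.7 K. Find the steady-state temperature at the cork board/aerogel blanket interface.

T = 222.7 K

Resistance network (inner→outer):
  R_cast iron = (1/3.47 − 1/3.50)/(4πk) = 0.002470/(4π·49.0) = 4.012×10^-6 K/W
  R_cork board = (1/3.50 − 1/4.00)/(4πk) = 0.03571/(4π·0.0436) = 0.06518 K/W
  R_aerogel blanket = (1/4.00 − 1/4.18)/(4πk) = 0.01077/(4π·0.0174) = 0.04924 K/W
ΣR = 4.012×10^-6 + 0.06518 + 0.04924 = 0.1144 K/W
Q = ΔT/ΣR = (122 K − 298.7 K)/0.1144 = -1545 W
From the inner boundary to the cork board/aerogel blanket interface, ΣR_partial = 0.06518 K/W.
T_interface = T_in − Q·ΣR_partial = 122 K − (-1545)(0.06518) = 222.7 K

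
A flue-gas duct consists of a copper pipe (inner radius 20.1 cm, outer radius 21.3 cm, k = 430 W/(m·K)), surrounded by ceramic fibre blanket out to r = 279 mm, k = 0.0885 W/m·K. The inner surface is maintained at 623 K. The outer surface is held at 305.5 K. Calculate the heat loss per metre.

Q' = 654 W/m

Series thermal resistances, inner to outer:
  R'_copper = ln(0.213/0.201)/(2πk) = 0.05799/(2π·430) = 2.146×10^-5 m·K/W
  R'_ceramic fibre blanket = ln(0.279/0.213)/(2πk) = 0.2699/(2π·0.0885) = 0.4854 m·K/W
ΣR = 2.146×10^-5 + 0.4854 = 0.4854 m·K/W
Q' = ΔT/ΣR = (623 K − 305.5 K)/0.4854 = 654 W/m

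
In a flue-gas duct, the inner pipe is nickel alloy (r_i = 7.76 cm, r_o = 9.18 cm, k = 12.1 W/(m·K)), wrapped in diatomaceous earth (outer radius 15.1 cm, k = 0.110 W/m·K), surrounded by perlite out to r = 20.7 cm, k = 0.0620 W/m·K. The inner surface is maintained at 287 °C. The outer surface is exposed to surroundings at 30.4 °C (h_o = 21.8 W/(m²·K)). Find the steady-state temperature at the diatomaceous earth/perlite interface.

T = 169 °C

Series thermal resistances, inner to outer:
  R'_nickel alloy = ln(0.0918/0.0776)/(2πk) = 0.1680/(2π·12.1) = 0.002210 m·K/W
  R'_diatomaceous earth = ln(0.151/0.0918)/(2πk) = 0.4977/(2π·0.110) = 0.7201 m·K/W
  R'_perlite = ln(0.207/0.151)/(2πk) = 0.3154/(2π·0.0620) = 0.8097 m·K/W
  R'_conv,out = 1/(2πr h) = 1/(2π·0.207·21.8) = 0.03527 m·K/W
ΣR = 0.002210 + 0.7201 + 0.8097 + 0.03527 = 1.567 m·K/W
Q' = ΔT/ΣR = (287 °C − 30.4 °C)/1.567 = 163.8 W/m
From the inner boundary to the diatomaceous earth/perlite interface, ΣR_partial = 0.7223 m·K/W.
T_interface = T_in − Q'·ΣR_partial = 287 °C − (163.8)(0.7223) = 169 °C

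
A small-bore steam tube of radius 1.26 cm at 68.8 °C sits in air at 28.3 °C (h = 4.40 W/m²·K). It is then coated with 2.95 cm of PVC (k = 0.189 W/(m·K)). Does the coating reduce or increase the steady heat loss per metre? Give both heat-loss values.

Critical radius for a cylinder: r_cr = k/h = 0.0430 m = 4.30 cm.
Outer radius after coating: r₂ = 0.0126 + 0.0295 = 0.0421 m.
Since r₁ < r_cr and r₂ ≤ r_cr, the coating moves toward the maximum at r_cr — heat loss rises.
Bare: R = 1/(2πr₁h) = 2.871 m·K/W; Q = 40.5/2.871 = 14.1 W/m.
Coated: R = R_cond + R_conv = 1.875 m·K/W; Q = 40.5/1.875 = 21.6 W/m.

increases: 14.1 → 21.6 W/m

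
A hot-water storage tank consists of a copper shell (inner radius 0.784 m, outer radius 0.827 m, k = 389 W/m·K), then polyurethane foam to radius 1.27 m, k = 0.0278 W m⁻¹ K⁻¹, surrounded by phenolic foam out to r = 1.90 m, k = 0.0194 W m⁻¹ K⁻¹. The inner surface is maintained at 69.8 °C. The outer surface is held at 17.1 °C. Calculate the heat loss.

Q = 23.1 W

Resistance network (inner→outer):
  R_copper = (1/0.784 − 1/0.827)/(4πk) = 0.06632/(4π·389) = 1.357×10^-5 K/W
  R_polyurethane foam = (1/0.827 − 1/1.27)/(4πk) = 0.4218/(4π·0.0278) = 1.207 K/W
  R_phenolic foam = (1/1.27 − 1/1.90)/(4πk) = 0.2611/(4π·0.0194) = 1.071 K/W
ΣR = 1.357×10^-5 + 1.207 + 1.071 = 2.278 K/W
Q = ΔT/ΣR = (69.8 °C − 17.1 °C)/2.278 = 23.1 W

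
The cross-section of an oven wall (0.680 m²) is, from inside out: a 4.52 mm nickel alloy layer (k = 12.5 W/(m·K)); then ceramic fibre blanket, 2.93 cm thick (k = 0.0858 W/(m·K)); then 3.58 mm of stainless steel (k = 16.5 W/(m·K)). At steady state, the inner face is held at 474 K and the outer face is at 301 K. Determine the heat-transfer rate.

Q = 344 W

Treat each layer as a resistance in series:
  R_nickel alloy = L/(kA) = 0.00452/(12.5·0.680) = 5.318×10^-4 K/W
  R_ceramic fibre blanket = L/(kA) = 0.0293/(0.0858·0.680) = 0.5022 K/W
  R_stainless steel = L/(kA) = 0.00358/(16.5·0.680) = 3.191×10^-4 K/W
ΣR = 5.318×10^-4 + 0.5022 + 3.191×10^-4 = 0.5031 K/W
Q = ΔT/ΣR = (474 K − 301 K)/0.5031 = 344 W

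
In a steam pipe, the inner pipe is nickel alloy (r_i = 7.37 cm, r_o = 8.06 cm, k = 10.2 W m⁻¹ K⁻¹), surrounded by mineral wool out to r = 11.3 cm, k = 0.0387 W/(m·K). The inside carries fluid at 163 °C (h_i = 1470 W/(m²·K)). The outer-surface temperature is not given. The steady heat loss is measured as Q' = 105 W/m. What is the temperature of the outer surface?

T_out = 16.8 °C

Sum the resistances:
  R'_conv,in = 1/(2πr h) = 1/(2π·0.0737·1470) = 0.001469 m·K/W
  R'_nickel alloy = ln(0.0806/0.0737)/(2πk) = 0.08950/(2π·10.2) = 0.001396 m·K/W
  R'_mineral wool = ln(0.113/0.0806)/(2πk) = 0.3379/(2π·0.0387) = 1.390 m·K/W
ΣR = 1.392 m·K/W
ΔT = Q'·ΣR = 105 × 1.392 = 146.2 K
Heat flows outward, so T_out = T_in − ΔT = 163 − 146.2 = 16.8 °C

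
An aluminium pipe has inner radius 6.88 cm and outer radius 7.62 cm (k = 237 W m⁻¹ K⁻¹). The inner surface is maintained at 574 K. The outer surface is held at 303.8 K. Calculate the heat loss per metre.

Q' = 2πk·ΔT/ln(r₂/r₁) = 2π × 237 × 270.2 / ln(0.0762/0.0688) = 3.94×10^6 W/m

Q' = 3940 kW/m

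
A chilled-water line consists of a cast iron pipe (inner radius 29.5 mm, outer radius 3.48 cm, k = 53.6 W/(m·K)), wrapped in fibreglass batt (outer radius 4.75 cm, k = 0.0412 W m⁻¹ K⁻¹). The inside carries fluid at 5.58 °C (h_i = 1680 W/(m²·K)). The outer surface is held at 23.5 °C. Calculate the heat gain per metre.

Treat each layer as a resistance in series:
  R'_conv,in = 1/(2πr h) = 1/(2π·0.0295·1680) = 0.003211 m·K/W
  R'_cast iron = ln(0.0348/0.0295)/(2πk) = 0.1652/(2π·53.6) = 4.906×10^-4 m·K/W
  R'_fibreglass batt = ln(0.0475/0.0348)/(2πk) = 0.3111/(2π·0.0412) = 1.202 m·K/W
ΣR = 0.003211 + 4.906×10^-4 + 1.202 = 1.206 m·K/W
Q' = ΔT/ΣR = (5.58 °C − 23.5 °C)/1.206 = -14.9 W/m
(Negative Q' ⇒ heat flows inward; heat gain = 14.9 W/m.)

Q' = 14.9 W/m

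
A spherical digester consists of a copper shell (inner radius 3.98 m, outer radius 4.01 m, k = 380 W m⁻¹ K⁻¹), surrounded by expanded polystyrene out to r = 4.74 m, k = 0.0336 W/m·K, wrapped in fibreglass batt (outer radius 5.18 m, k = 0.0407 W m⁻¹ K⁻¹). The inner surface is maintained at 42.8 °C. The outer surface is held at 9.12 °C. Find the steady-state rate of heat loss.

Resistance network (inner→outer):
  R_copper = (1/3.98 − 1/4.01)/(4πk) = 0.001880/(4π·380) = 3.936×10^-7 K/W
  R_expanded polystyrene = (1/4.01 − 1/4.74)/(4πk) = 0.03841/(4π·0.0336) = 0.09096 K/W
  R_fibreglass batt = (1/4.74 − 1/5.18)/(4πk) = 0.01792/(4π·0.0407) = 0.03504 K/W
ΣR = 3.936×10^-7 + 0.09096 + 0.03504 = 0.1260 K/W
Q = ΔT/ΣR = (42.8 °C − 9.12 °C)/0.1260 = 267 W

Q = 267 W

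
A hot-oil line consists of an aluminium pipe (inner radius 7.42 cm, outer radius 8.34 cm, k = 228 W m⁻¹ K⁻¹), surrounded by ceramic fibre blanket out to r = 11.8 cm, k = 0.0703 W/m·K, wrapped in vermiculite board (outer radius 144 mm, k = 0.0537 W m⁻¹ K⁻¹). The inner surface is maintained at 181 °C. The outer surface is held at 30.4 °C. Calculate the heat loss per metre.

Series thermal resistances, inner to outer:
  R'_aluminium = ln(0.0834/0.0742)/(2πk) = 0.1169/(2π·228) = 8.159×10^-5 m·K/W
  R'_ceramic fibre blanket = ln(0.118/0.0834)/(2πk) = 0.3470/(2π·0.0703) = 0.7857 m·K/W
  R'_vermiculite board = ln(0.144/0.118)/(2πk) = 0.1991/(2π·0.0537) = 0.5902 m·K/W
ΣR = 8.159×10^-5 + 0.7857 + 0.5902 = 1.376 m·K/W
Q' = ΔT/ΣR = (181 °C − 30.4 °C)/1.376 = 109 W/m

Q' = 109 W/m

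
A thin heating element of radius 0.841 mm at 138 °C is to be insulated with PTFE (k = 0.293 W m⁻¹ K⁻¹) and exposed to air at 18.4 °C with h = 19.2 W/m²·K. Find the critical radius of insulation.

r_cr = 1.53 cm

For a cylinder, r_cr = k_ins/h = 0.293/19.2 = 0.0153 m = 1.53 cm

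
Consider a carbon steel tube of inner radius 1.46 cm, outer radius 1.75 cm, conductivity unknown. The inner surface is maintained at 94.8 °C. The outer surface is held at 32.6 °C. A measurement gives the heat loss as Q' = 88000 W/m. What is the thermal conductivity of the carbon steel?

ΣR = ΔT/Q' = |94.8 − 32.6|/88000 = 7.068×10^-4 m·K/W
ln(r₂/r₁)/(2πk) = 7.068×10^-4 ⇒ k = 0.1812/(2π·7.068×10^-4) = 40.8 W/m·K

k = 40.8 W/m·K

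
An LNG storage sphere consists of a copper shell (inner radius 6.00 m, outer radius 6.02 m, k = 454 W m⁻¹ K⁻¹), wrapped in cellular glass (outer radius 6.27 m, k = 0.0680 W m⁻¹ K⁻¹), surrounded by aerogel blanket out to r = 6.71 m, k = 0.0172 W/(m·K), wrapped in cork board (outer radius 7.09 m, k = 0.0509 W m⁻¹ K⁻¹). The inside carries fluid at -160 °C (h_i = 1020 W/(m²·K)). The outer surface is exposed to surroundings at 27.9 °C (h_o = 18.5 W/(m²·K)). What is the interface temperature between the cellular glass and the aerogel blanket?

T = -139 °C

Series thermal resistances, inner to outer:
  R_conv,in = 1/(4πr²h) = 1/(4π·6.00²·1020) = 2.167×10^-6 K/W
  R_copper = (1/6.00 − 1/6.02)/(4πk) = 5.537×10^-4/(4π·454) = 9.705×10^-8 K/W
  R_cellular glass = (1/6.02 − 1/6.27)/(4πk) = 0.006623/(4π·0.0680) = 0.007751 K/W
  R_aerogel blanket = (1/6.27 − 1/6.71)/(4πk) = 0.01046/(4π·0.0172) = 0.04839 K/W
  R_cork board = (1/6.71 − 1/7.09)/(4πk) = 0.007988/(4π·0.0509) = 0.01249 K/W
  R_conv,out = 1/(4πr²h) = 1/(4π·7.09²·18.5) = 8.557×10^-5 K/W
ΣR = 2.167×10^-6 + 9.705×10^-8 + 0.007751 + 0.04839 + 0.01249 + 8.557×10^-5 = 0.06872 K/W
Q = ΔT/ΣR = (-160 °C − 27.9 °C)/0.06872 = -2734 W
From the inner boundary to the cellular glass/aerogel blanket interface, ΣR_partial = 0.007753 K/W.
T_interface = T_in − Q·ΣR_partial = -160 °C − (-2734)(0.007753) = -139 °C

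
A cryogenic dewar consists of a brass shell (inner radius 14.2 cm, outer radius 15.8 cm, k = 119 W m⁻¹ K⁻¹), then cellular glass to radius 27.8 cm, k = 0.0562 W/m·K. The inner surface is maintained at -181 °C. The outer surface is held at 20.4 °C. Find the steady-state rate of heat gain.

Q = 52.1 W

Treat each layer as a resistance in series:
  R_brass = (1/0.142 − 1/0.158)/(4πk) = 0.7131/(4π·119) = 4.769×10^-4 K/W
  R_cellular glass = (1/0.158 − 1/0.278)/(4πk) = 2.732/(4π·0.0562) = 3.868 K/W
ΣR = 4.769×10^-4 + 3.868 = 3.868 K/W
Q = ΔT/ΣR = (-181 °C − 20.4 °C)/3.868 = -52.1 W
(Negative Q ⇒ heat flows inward; heat gain = 52.1 W.)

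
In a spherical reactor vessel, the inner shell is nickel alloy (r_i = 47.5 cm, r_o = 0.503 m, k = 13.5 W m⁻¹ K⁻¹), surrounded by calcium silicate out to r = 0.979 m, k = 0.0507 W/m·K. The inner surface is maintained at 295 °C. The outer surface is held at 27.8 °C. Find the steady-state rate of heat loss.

Q = 176 W

Resistance network (inner→outer):
  R_nickel alloy = (1/0.475 − 1/0.503)/(4πk) = 0.1172/(4π·13.5) = 6.908×10^-4 K/W
  R_calcium silicate = (1/0.503 − 1/0.979)/(4πk) = 0.9666/(4π·0.0507) = 1.517 K/W
ΣR = 6.908×10^-4 + 1.517 = 1.518 K/W
Q = ΔT/ΣR = (295 °C − 27.8 °C)/1.518 = 176 W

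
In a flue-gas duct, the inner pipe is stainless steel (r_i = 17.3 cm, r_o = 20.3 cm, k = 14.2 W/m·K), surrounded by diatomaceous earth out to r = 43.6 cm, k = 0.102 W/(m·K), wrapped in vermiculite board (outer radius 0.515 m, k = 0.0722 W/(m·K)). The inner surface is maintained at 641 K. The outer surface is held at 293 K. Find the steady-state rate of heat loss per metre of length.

Treat each layer as a resistance in series:
  R'_stainless steel = ln(0.203/0.173)/(2πk) = 0.1599/(2π·14.2) = 0.001792 m·K/W
  R'_diatomaceous earth = ln(0.436/0.203)/(2πk) = 0.7644/(2π·0.102) = 1.193 m·K/W
  R'_vermiculite board = ln(0.515/0.436)/(2πk) = 0.1665/(2π·0.0722) = 0.3671 m·K/W
ΣR = 0.001792 + 1.193 + 0.3671 = 1.562 m·K/W
Q' = ΔT/ΣR = (641 K − 293 K)/1.562 = 223 W/m

Q' = 223 W/m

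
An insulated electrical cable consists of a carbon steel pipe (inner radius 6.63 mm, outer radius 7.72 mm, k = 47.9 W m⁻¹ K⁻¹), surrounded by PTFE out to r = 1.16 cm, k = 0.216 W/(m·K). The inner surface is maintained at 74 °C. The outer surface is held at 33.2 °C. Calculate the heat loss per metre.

Resistance network (inner→outer):
  R'_carbon steel = ln(0.00772/0.00663)/(2πk) = 0.1522/(2π·47.9) = 5.057×10^-4 m·K/W
  R'_PTFE = ln(0.0116/0.00772)/(2πk) = 0.4072/(2π·0.216) = 0.3000 m·K/W
ΣR = 5.057×10^-4 + 0.3000 = 0.3005 m·K/W
Q' = ΔT/ΣR = (74 °C − 33.2 °C)/0.3005 = 136 W/m

Q' = 136 W/m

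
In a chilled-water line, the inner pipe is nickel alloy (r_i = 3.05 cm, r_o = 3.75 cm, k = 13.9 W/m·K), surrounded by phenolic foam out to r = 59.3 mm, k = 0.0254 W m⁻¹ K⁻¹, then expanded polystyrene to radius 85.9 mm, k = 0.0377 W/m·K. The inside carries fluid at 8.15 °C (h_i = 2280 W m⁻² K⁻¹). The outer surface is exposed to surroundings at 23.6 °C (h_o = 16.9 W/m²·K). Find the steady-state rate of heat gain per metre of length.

Series thermal resistances, inner to outer:
  R'_conv,in = 1/(2πr h) = 1/(2π·0.0305·2280) = 0.002289 m·K/W
  R'_nickel alloy = ln(0.0375/0.0305)/(2πk) = 0.2066/(2π·13.9) = 0.002366 m·K/W
  R'_phenolic foam = ln(0.0593/0.0375)/(2πk) = 0.4583/(2π·0.0254) = 2.871 m·K/W
  R'_expanded polystyrene = ln(0.0859/0.0593)/(2πk) = 0.3706/(2π·0.0377) = 1.564 m·K/W
  R'_conv,out = 1/(2πr h) = 1/(2π·0.0859·16.9) = 0.1096 m·K/W
ΣR = 0.002289 + 0.002366 + 2.871 + 1.564 + 0.1096 = 4.549 m·K/W
Q' = ΔT/ΣR = (8.15 °C − 23.6 °C)/4.549 = -3.40 W/m
(Negative Q' ⇒ heat flows inward; heat gain = 3.40 W/m.)

Q' = 3.40 W/m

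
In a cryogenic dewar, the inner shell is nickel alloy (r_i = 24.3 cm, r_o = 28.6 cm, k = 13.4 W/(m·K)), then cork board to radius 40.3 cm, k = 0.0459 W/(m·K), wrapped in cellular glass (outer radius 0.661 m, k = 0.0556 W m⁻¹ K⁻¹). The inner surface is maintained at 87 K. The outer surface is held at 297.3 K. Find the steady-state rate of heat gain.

Resistance network (inner→outer):
  R_nickel alloy = (1/0.243 − 1/0.286)/(4πk) = 0.6187/(4π·13.4) = 0.003674 K/W
  R_cork board = (1/0.286 − 1/0.403)/(4πk) = 1.015/(4π·0.0459) = 1.760 K/W
  R_cellular glass = (1/0.403 − 1/0.661)/(4πk) = 0.9685/(4π·0.0556) = 1.386 K/W
ΣR = 0.003674 + 1.760 + 1.386 = 3.150 K/W
Q = ΔT/ΣR = (87 K − 297.3 K)/3.150 = -66.8 W
(Negative Q ⇒ heat flows inward; heat gain = 66.8 W.)

Q = 66.8 W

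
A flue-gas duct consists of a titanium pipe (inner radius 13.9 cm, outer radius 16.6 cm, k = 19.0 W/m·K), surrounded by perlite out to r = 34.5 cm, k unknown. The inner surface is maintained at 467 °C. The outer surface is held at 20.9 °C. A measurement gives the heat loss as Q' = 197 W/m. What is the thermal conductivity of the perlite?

ΣR = ΔT/Q' = |467 − 20.9|/197 = 2.264 m·K/W
Known resistances:
  R'_titanium = ln(0.166/0.139)/(2πk) = 0.1775/(2π·19.0) = 0.001487 m·K/W
R_perlite = ΣR − ΣR_known = 2.264 − 0.001487 = 2.263 m·K/W
ln(r₂/r₁)/(2πk) = 2.263 ⇒ k = 0.7316/(2π·2.263) = 0.0515 W/m·K

k = 0.0515 W/m·K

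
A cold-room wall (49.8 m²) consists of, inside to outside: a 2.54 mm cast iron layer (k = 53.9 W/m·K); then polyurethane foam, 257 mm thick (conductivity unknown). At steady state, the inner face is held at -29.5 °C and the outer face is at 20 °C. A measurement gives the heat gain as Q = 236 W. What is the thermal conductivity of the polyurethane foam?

ΣR = ΔT/Q = |-29.5 − 20|/236 = 0.2097 K/W
Known resistances:
  R_cast iron = L/(kA) = 0.00254/(53.9·49.8) = 9.463×10^-7 K/W
R_polyurethane foam = ΣR − ΣR_known = 0.2097 − 9.463×10^-7 = 0.2097 K/W
L/(kA) = 0.2097 ⇒ k = 0.257/(0.2097·49.8) = 0.0246 W/m·K

k = 0.0246 W/m·K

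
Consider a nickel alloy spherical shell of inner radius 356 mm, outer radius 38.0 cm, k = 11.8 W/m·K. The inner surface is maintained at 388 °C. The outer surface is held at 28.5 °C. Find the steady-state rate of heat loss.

Q = 4πk·ΔT/(1/r₁ − 1/r₂) = 4π × 11.8 × 359.5 / (1/0.356 − 1/0.380) = 3.00×10^5 W

Q = 300 kW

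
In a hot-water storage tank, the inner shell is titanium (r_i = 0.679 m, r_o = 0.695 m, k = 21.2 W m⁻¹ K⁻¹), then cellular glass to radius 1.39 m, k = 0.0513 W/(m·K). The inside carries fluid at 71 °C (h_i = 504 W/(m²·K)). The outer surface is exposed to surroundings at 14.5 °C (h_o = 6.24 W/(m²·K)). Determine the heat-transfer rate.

Q = 50.3 W

Resistance network (inner→outer):
  R_conv,in = 1/(4πr²h) = 1/(4π·0.679²·504) = 3.425×10^-4 K/W
  R_titanium = (1/0.679 − 1/0.695)/(4πk) = 0.03391/(4π·21.2) = 1.273×10^-4 K/W
  R_cellular glass = (1/0.695 − 1/1.39)/(4πk) = 0.7194/(4π·0.0513) = 1.116 K/W
  R_conv,out = 1/(4πr²h) = 1/(4π·1.39²·6.24) = 0.006600 K/W
ΣR = 3.425×10^-4 + 1.273×10^-4 + 1.116 + 0.006600 = 1.123 K/W
Q = ΔT/ΣR = (71 °C − 14.5 °C)/1.123 = 50.3 W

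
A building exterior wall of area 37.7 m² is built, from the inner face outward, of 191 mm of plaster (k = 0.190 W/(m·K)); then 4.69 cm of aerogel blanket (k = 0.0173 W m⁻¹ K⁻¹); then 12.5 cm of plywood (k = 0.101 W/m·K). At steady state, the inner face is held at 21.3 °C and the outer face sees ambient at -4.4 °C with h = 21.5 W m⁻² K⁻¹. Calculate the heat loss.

Q = 194 W

Resistance network (inner→outer):
  R_plaster = L/(kA) = 0.191/(0.190·37.7) = 0.02666 K/W
  R_aerogel blanket = L/(kA) = 0.0469/(0.0173·37.7) = 0.07191 K/W
  R_plywood = L/(kA) = 0.125/(0.101·37.7) = 0.03283 K/W
  R_conv,out = 1/(hA) = 1/(21.5·37.7) = 0.001234 K/W
ΣR = 0.02666 + 0.07191 + 0.03283 + 0.001234 = 0.1326 K/W
Q = ΔT/ΣR = (21.3 °C − -4.4 °C)/0.1326 = 194 W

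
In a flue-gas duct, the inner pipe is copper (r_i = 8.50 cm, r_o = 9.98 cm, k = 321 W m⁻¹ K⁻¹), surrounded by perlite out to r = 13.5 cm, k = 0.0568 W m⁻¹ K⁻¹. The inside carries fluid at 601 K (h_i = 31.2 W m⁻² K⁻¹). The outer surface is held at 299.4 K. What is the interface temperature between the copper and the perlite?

T = 581 K

Series thermal resistances, inner to outer:
  R'_conv,in = 1/(2πr h) = 1/(2π·0.0850·31.2) = 0.06001 m·K/W
  R'_copper = ln(0.0998/0.0850)/(2πk) = 0.1605/(2π·321) = 7.959×10^-5 m·K/W
  R'_perlite = ln(0.135/0.0998)/(2πk) = 0.3021/(2π·0.0568) = 0.8465 m·K/W
ΣR = 0.06001 + 7.959×10^-5 + 0.8465 = 0.9066 m·K/W
Q' = ΔT/ΣR = (601 K − 299.4 K)/0.9066 = 332.7 W/m
From the inner boundary to the copper/perlite interface, ΣR_partial = 0.06009 m·K/W.
T_interface = T_in − Q'·ΣR_partial = 601 K − (332.7)(0.06009) = 581 K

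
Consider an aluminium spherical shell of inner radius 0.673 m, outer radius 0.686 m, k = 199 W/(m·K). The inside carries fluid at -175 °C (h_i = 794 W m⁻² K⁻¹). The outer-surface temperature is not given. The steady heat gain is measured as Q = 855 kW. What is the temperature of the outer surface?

T_out = 23.8 °C

Sum the resistances:
  R_conv,in = 1/(4πr²h) = 1/(4π·0.673²·794) = 2.213×10^-4 K/W
  R_aluminium = (1/0.673 − 1/0.686)/(4πk) = 0.02816/(4π·199) = 1.126×10^-5 K/W
ΣR = 2.325×10^-4 K/W
ΔT = Q·ΣR = 8.55×10^5 × 2.325×10^-4 = 198.8 K
Heat flows inward, so T_out = T_in + ΔT = -175 + 198.8 = 23.8 °C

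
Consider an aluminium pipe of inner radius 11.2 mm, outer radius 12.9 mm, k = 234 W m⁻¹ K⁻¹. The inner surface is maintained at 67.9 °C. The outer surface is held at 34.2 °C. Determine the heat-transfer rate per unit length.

Q' = 351 kW/m

Q' = 2πk·ΔT/ln(r₂/r₁) = 2π × 234 × 33.7 / ln(0.0129/0.0112) = 3.51×10^5 W/m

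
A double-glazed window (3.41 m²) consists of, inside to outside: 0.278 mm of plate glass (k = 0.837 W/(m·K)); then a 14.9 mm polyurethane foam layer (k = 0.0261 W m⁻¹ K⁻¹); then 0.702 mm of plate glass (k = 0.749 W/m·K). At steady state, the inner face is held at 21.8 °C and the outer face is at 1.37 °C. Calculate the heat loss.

Q = 122 W

Resistance network (inner→outer):
  R_plate glass = L/(kA) = 2.78×10^-4/(0.837·3.41) = 9.740×10^-5 K/W
  R_polyurethane foam = L/(kA) = 0.0149/(0.0261·3.41) = 0.1674 K/W
  R_plate glass = L/(kA) = 7.02×10^-4/(0.749·3.41) = 2.749×10^-4 K/W
ΣR = 9.740×10^-5 + 0.1674 + 2.749×10^-4 = 0.1678 K/W
Q = ΔT/ΣR = (21.8 °C − 1.37 °C)/0.1678 = 122 W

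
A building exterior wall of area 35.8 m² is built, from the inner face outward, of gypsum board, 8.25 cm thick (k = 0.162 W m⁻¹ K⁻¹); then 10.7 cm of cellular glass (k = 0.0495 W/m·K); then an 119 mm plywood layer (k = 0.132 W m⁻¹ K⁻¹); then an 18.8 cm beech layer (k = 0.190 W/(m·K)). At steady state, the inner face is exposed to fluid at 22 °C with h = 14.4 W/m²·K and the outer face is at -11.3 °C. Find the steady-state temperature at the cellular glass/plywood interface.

Treat each layer as a resistance in series:
  R_conv,in = 1/(hA) = 1/(14.4·35.8) = 0.001940 K/W
  R_gypsum board = L/(kA) = 0.0825/(0.162·35.8) = 0.01423 K/W
  R_cellular glass = L/(kA) = 0.107/(0.0495·35.8) = 0.06038 K/W
  R_plywood = L/(kA) = 0.119/(0.132·35.8) = 0.02518 K/W
  R_beech = L/(kA) = 0.188/(0.190·35.8) = 0.02764 K/W
ΣR = 0.001940 + 0.01423 + 0.06038 + 0.02518 + 0.02764 = 0.1294 K/W
Q = ΔT/ΣR = (22 °C − -11.3 °C)/0.1294 = 257.3 W
From the inner boundary to the cellular glass/plywood interface, ΣR_partial = 0.07655 K/W.
T_interface = T_in − Q·ΣR_partial = 22 °C − (257.3)(0.07655) = 2.30 °C

T = 2.30 °C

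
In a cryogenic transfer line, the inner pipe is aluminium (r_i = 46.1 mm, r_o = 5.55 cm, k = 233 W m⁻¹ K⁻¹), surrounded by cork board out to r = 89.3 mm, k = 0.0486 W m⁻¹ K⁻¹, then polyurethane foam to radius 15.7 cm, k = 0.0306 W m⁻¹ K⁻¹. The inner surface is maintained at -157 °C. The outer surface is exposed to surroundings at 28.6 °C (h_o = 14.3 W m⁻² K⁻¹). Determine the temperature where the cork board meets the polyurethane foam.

T = -93.6 °C

Treat each layer as a resistance in series:
  R'_aluminium = ln(0.0555/0.0461)/(2πk) = 0.1856/(2π·233) = 1.268×10^-4 m·K/W
  R'_cork board = ln(0.0893/0.0555)/(2πk) = 0.4756/(2π·0.0486) = 1.558 m·K/W
  R'_polyurethane foam = ln(0.157/0.0893)/(2πk) = 0.5642/(2π·0.0306) = 2.935 m·K/W
  R'_conv,out = 1/(2πr h) = 1/(2π·0.157·14.3) = 0.07089 m·K/W
ΣR = 1.268×10^-4 + 1.558 + 2.935 + 0.07089 = 4.564 m·K/W
Q' = ΔT/ΣR = (-157 °C − 28.6 °C)/4.564 = -40.67 W/m
From the inner boundary to the cork board/polyurethane foam interface, ΣR_partial = 1.558 m·K/W.
T_interface = T_in − Q'·ΣR_partial = -157 °C − (-40.67)(1.558) = -93.6 °C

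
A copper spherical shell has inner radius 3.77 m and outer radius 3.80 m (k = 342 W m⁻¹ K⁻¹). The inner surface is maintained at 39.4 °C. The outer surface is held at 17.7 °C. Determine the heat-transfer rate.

Q = 4.45×10^7 W

Q = 4πk·ΔT/(1/r₁ − 1/r₂) = 4π × 342 × 21.7 / (1/3.77 − 1/3.80) = 4.45×10^7 W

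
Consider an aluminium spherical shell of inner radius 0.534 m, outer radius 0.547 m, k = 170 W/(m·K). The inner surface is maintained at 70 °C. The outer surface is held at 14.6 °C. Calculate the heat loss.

Q = 2.66×10^6 W

Q = 4πk·ΔT/(1/r₁ − 1/r₂) = 4π × 170 × 55.4 / (1/0.534 − 1/0.547) = 2.66×10^6 W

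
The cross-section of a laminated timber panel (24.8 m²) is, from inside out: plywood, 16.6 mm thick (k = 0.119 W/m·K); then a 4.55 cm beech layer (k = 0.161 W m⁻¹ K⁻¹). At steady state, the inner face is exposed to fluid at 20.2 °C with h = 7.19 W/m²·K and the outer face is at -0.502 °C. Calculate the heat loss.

Resistance network (inner→outer):
  R_conv,in = 1/(hA) = 1/(7.19·24.8) = 0.005608 K/W
  R_plywood = L/(kA) = 0.0166/(0.119·24.8) = 0.005625 K/W
  R_beech = L/(kA) = 0.0455/(0.161·24.8) = 0.01140 K/W
ΣR = 0.005608 + 0.005625 + 0.01140 = 0.02263 K/W
Q = ΔT/ΣR = (20.2 °C − -0.502 °C)/0.02263 = 915 W

Q = 915 W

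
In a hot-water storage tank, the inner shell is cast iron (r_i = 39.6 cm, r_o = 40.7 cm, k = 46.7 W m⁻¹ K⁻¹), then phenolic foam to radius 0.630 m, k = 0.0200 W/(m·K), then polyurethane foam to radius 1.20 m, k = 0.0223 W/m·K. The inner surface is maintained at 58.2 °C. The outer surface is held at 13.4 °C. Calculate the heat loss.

Q = 7.28 W

Resistance network (inner→outer):
  R_cast iron = (1/0.396 − 1/0.407)/(4πk) = 0.06825/(4π·46.7) = 1.163×10^-4 K/W
  R_phenolic foam = (1/0.407 − 1/0.630)/(4πk) = 0.8697/(4π·0.0200) = 3.460 K/W
  R_polyurethane foam = (1/0.630 − 1/1.20)/(4πk) = 0.7540/(4π·0.0223) = 2.691 K/W
ΣR = 1.163×10^-4 + 3.460 + 2.691 = 6.151 K/W
Q = ΔT/ΣR = (58.2 °C − 13.4 °C)/6.151 = 7.28 W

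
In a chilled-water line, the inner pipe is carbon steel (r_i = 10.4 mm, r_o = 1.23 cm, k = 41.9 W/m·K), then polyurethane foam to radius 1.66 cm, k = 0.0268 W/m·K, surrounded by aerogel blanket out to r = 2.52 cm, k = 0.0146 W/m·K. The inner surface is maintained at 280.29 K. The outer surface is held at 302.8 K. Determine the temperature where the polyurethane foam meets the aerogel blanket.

Series thermal resistances, inner to outer:
  R'_carbon steel = ln(0.0123/0.0104)/(2πk) = 0.1678/(2π·41.9) = 6.374×10^-4 m·K/W
  R'_polyurethane foam = ln(0.0166/0.0123)/(2πk) = 0.2998/(2π·0.0268) = 1.780 m·K/W
  R'_aerogel blanket = ln(0.0252/0.0166)/(2πk) = 0.4174/(2π·0.0146) = 4.551 m·K/W
ΣR = 6.374×10^-4 + 1.780 + 4.551 = 6.332 m·K/W
Q' = ΔT/ΣR = (280.29 K − 302.8 K)/6.332 = -3.555 W/m
From the inner boundary to the polyurethane foam/aerogel blanket interface, ΣR_partial = 1.781 m·K/W.
T_interface = T_in − Q'·ΣR_partial = 280.29 K − (-3.555)(1.781) = 286.6 K

T = 286.6 K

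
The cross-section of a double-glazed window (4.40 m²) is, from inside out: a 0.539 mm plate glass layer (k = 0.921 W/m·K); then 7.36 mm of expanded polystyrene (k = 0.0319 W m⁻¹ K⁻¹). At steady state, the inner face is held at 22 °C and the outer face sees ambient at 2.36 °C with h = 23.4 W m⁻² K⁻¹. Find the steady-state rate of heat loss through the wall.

Treat each layer as a resistance in series:
  R_plate glass = L/(kA) = 5.39×10^-4/(0.921·4.40) = 1.330×10^-4 K/W
  R_expanded polystyrene = L/(kA) = 0.00736/(0.0319·4.40) = 0.05244 K/W
  R_conv,out = 1/(hA) = 1/(23.4·4.40) = 0.009713 K/W
ΣR = 1.330×10^-4 + 0.05244 + 0.009713 = 0.06229 K/W
Q = ΔT/ΣR = (22 °C − 2.36 °C)/0.06229 = 315 W

Q = 315 W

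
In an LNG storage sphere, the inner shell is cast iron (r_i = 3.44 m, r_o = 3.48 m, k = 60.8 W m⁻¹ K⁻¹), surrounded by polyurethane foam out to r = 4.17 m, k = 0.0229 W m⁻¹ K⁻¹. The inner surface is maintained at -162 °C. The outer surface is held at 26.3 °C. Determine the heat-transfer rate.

Q = 1140 W

Series thermal resistances, inner to outer:
  R_cast iron = (1/3.44 − 1/3.48)/(4πk) = 0.003341/(4π·60.8) = 4.373×10^-6 K/W
  R_polyurethane foam = (1/3.48 − 1/4.17)/(4πk) = 0.04755/(4π·0.0229) = 0.1652 K/W
ΣR = 4.373×10^-6 + 0.1652 = 0.1652 K/W
Q = ΔT/ΣR = (-162 °C − 26.3 °C)/0.1652 = -1140 W
(Negative Q ⇒ heat flows inward; heat gain = 1140 W.)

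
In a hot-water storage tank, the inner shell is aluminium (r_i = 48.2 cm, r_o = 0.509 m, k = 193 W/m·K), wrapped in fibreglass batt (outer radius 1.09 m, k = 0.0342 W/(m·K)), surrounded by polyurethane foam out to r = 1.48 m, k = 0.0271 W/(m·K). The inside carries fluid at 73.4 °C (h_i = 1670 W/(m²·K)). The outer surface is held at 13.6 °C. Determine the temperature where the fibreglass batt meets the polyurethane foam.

T = 27.1 °C

Resistance network (inner→outer):
  R_conv,in = 1/(4πr²h) = 1/(4π·0.482²·1670) = 2.051×10^-4 K/W
  R_aluminium = (1/0.482 − 1/0.509)/(4πk) = 0.1101/(4π·193) = 4.538×10^-5 K/W
  R_fibreglass batt = (1/0.509 − 1/1.09)/(4πk) = 1.047/(4π·0.0342) = 2.437 K/W
  R_polyurethane foam = (1/1.09 − 1/1.48)/(4πk) = 0.2418/(4π·0.0271) = 0.7099 K/W
ΣR = 2.051×10^-4 + 4.538×10^-5 + 2.437 + 0.7099 = 3.147 K/W
Q = ΔT/ΣR = (73.4 °C − 13.6 °C)/3.147 = 19.00 W
From the inner boundary to the fibreglass batt/polyurethane foam interface, ΣR_partial = 2.437 K/W.
T_interface = T_in − Q·ΣR_partial = 73.4 °C − (19.00)(2.437) = 27.1 °C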